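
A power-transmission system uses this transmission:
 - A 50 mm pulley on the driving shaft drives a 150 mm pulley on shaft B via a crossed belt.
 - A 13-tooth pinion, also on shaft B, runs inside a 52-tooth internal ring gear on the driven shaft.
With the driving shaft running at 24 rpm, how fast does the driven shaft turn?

2 rpm

Belt: ratio = 150/50 = 3, so shaft B turns at 24 / 3 = 8 rpm.
Internal gear: ratio = 52/13 = 4, so the driven shaft turns at 8 / 4 = 2 rpm.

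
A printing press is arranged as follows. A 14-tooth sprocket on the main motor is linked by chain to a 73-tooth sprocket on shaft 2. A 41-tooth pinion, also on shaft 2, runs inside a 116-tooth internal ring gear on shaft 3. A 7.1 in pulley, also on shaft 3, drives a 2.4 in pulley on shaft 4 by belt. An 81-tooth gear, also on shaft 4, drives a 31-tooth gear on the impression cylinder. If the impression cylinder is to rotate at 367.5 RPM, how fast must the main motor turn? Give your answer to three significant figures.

Overall ratio R = 5.2143 × 2.8293 × 0.33803 × 0.38272 = 1.9085.
Required input speed = output speed × R = 367.5 × 1.9085 = 701.38 RPM.

701 RPM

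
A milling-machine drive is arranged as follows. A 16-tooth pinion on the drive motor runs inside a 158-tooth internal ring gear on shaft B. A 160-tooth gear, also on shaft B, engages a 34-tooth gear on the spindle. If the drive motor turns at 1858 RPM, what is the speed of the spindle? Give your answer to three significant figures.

885 RPM

Internal gear: ratio = 158/16 = 9.875, so shaft B turns at 1858 / 9.875 = 188.15 RPM.
Gear mesh: ratio = 34/160 = 0.2125, so the spindle turns at 188.15 / 0.2125 = 885.42 RPM.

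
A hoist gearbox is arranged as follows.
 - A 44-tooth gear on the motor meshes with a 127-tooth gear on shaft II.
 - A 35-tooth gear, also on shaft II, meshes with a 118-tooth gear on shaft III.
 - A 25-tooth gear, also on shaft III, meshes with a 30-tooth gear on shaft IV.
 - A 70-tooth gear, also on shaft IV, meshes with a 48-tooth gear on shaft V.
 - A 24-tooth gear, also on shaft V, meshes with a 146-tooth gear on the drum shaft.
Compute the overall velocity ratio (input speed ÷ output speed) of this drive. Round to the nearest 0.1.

Each stage contributes driven/driver: gear mesh 127/44 = 2.8864, gear mesh 118/35 = 3.3714, gear mesh 30/25 = 1.2, gear mesh 48/70 = 0.68571, gear mesh 146/24 = 6.0833.
Overall: 2.8864 × 3.3714 × 1.2 × 0.68571 × 6.0833 = 48.711.

48.7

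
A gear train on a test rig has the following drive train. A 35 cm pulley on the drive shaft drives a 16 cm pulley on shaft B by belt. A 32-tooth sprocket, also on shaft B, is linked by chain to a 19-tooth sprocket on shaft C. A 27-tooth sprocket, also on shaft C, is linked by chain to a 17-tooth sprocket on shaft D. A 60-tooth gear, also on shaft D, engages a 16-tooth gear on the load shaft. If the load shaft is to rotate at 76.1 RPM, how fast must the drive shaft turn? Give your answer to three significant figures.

3.47 RPM

Overall ratio R = 0.45714 × 0.59375 × 0.62963 × 0.26667 = 0.045573.
Required input speed = output speed × R = 76.1 × 0.045573 = 3.4681 RPM.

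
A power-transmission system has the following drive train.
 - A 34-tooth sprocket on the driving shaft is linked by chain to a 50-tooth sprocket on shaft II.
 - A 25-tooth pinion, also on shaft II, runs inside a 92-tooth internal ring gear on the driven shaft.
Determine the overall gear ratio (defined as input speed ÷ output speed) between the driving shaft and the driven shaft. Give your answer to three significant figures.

5.41

Each stage contributes driven/driver: chain 50/34 = 1.4706, internal gear 92/25 = 3.68.
Overall: 1.4706 × 3.68 = 5.4118.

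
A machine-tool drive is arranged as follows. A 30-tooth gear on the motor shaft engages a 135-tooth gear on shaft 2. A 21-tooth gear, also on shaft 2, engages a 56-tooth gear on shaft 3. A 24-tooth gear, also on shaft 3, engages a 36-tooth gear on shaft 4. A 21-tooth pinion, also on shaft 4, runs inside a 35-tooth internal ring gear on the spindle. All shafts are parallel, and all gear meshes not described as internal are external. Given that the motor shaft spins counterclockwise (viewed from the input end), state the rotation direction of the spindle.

the motor shaft → shaft 2: external mesh, 1 reversal → CW.
shaft 2 → shaft 3: external mesh, 1 reversal → CCW.
shaft 3 → shaft 4: external mesh, 1 reversal → CW.
shaft 4 → the spindle: internal mesh, same direction → CW.
3 reversals in total — an odd number — so the spindle turns opposite to the motor shaft.

clockwise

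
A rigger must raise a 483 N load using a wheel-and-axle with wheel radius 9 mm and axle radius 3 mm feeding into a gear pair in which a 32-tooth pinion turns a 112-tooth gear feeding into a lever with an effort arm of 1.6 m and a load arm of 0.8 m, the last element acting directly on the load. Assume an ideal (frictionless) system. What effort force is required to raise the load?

23 N

Wheel-and-axle MA = R/r = 9/3 = 3.
Gear pair MA = 112/32 = 3.5.
Lever MA = effort arm / load arm = 1.6/0.8 = 2.
Combined ideal MA = 3 × 3.5 × 2 = 21.
Effort = load / MA = 483 / 21 = 23 N.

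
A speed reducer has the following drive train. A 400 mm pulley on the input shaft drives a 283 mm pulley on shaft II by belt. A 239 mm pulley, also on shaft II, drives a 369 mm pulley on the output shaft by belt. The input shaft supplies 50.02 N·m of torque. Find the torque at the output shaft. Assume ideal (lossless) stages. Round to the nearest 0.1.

54.6 N·m

belt 283/400 = 0.7075 → τ = 50.02·0.7075 = 35.389 N·m
belt 369/239 = 1.5439 → τ = 35.389·1.5439 = 54.638 N·m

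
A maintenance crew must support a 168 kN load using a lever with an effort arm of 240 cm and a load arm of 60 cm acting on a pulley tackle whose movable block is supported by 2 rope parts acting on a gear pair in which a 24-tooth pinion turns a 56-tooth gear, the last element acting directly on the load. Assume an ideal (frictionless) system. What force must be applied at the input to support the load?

Lever MA = effort arm / load arm = 240/60 = 4.
Block-and-tackle MA = number of supporting rope parts = 2.
Gear pair MA = 56/24 = 2.3333.
Combined ideal MA = 4 × 2 × 2.3333 = 18.667.
Effort = load / MA = 168 / 18.667 = 9 kN.

9 kN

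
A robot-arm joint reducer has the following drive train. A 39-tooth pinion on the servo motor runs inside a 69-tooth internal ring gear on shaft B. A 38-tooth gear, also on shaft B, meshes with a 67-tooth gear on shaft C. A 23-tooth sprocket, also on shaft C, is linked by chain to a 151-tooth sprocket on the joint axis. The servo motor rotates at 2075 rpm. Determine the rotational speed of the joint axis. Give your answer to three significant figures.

internal gear 69/39 = 1.7692 → 2075/1.7692 = 1172.8 rpm
gear mesh 67/38 = 1.7632 → 1172.8/1.7632 = 665.18 rpm
chain 151/23 = 6.5652 → 665.18/6.5652 = 101.32 rpm

101 rpm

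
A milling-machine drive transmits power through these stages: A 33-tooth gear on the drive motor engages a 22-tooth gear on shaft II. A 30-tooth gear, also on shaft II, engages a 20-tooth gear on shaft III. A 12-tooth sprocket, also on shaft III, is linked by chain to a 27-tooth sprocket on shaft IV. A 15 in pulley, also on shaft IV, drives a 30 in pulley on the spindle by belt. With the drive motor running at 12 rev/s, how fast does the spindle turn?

6 rev/s

Gear mesh: ratio = 22/33 = 0.66667, so shaft II turns at 12 / 0.66667 = 18 rev/s.
Gear mesh: ratio = 20/30 = 0.66667, so shaft III turns at 18 / 0.66667 = 27 rev/s.
Chain: ratio = 27/12 = 2.25, so shaft IV turns at 27 / 2.25 = 12 rev/s.
Belt: ratio = 30/15 = 2, so the spindle turns at 12 / 2 = 6 rev/s.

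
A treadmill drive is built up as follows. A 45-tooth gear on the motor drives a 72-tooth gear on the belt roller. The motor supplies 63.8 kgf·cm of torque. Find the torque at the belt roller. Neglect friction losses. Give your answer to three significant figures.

gear mesh 72/45 = 1.6 → τ = 63.8·1.6 = 102.08 kgf·cm

102 kgf·cm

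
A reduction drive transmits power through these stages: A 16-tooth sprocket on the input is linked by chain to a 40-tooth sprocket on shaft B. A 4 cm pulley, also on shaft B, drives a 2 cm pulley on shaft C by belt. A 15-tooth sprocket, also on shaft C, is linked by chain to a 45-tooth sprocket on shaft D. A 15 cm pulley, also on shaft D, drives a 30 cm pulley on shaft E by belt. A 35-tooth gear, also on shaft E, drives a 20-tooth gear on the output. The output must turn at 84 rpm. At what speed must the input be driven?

360 rpm

Overall ratio R = 2.5 × 0.5 × 3 × 2 × 0.57143 = 4.2857.
Required input speed = output speed × R = 84 × 4.2857 = 360 rpm.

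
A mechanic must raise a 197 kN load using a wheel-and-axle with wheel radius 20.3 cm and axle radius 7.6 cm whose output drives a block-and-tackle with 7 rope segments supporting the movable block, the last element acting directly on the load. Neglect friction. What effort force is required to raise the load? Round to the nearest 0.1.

10.5 kN

Wheel-and-axle MA = R/r = 20.3/7.6 = 2.6711.
Block-and-tackle MA = number of supporting rope parts = 7.
Combined ideal MA = 2.6711 × 7 = 18.697.
Effort = load / MA = 197 / 18.697 = 10.536 kN.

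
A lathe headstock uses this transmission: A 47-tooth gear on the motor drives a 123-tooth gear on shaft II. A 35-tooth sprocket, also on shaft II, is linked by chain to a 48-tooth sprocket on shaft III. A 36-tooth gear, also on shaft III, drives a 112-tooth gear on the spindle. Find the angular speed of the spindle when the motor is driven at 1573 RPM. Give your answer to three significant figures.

gear mesh 123/47 = 2.617 → 1573/2.617 = 601.07 RPM
chain 48/35 = 1.3714 → 601.07/1.3714 = 438.28 RPM
gear mesh 112/36 = 3.1111 → 438.28/3.1111 = 140.87 RPM

141 RPM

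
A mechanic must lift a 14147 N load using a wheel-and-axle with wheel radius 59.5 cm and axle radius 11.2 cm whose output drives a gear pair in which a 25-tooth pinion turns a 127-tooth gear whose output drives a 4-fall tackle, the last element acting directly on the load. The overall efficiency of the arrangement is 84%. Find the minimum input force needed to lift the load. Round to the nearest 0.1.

156.0 N

Wheel-and-axle MA = R/r = 59.5/11.2 = 5.3125.
Gear pair MA = 127/25 = 5.08.
Block-and-tackle MA = number of supporting rope parts = 4.
Combined ideal MA = 5.3125 × 5.08 × 4 = 107.95.
Actual MA = 107.95 × 0.84 = 90.678.
Effort = load / actual MA = 14147 / 90.678 = 156.01 N.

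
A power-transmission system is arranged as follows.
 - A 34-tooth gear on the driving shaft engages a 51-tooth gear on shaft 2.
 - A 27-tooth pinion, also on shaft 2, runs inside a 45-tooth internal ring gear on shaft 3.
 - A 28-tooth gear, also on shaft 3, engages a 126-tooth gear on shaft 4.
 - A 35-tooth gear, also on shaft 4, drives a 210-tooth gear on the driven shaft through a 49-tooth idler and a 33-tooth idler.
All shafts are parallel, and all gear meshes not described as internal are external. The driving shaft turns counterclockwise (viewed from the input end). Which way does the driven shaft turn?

the driving shaft → shaft 2: external mesh, 1 reversal → CW.
shaft 2 → shaft 3: internal mesh, same direction → CW.
shaft 3 → shaft 4: external mesh, 1 reversal → CCW.
shaft 4 → the driven shaft: driver → idler → idler → driven is 3 external meshes, 3 reversals → CW.
5 reversals in total — an odd number — so the driven shaft turns opposite to the driving shaft.

clockwise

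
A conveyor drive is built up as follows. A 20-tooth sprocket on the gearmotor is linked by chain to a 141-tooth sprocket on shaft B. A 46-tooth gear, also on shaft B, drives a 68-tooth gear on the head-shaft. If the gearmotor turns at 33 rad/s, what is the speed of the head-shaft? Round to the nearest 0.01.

3.17 rad/s

chain 141/20 = 7.05 → 33/7.05 = 4.6809 rad/s
gear mesh 68/46 = 1.4783 → 4.6809/1.4783 = 3.1665 rad/s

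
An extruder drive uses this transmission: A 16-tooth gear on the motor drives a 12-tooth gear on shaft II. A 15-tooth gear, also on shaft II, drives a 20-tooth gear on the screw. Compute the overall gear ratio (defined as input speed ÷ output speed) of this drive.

Each stage contributes driven/driver: gear mesh 12/16 = 0.75, gear mesh 20/15 = 1.3333.
Overall: 0.75 × 1.3333 = 1.

1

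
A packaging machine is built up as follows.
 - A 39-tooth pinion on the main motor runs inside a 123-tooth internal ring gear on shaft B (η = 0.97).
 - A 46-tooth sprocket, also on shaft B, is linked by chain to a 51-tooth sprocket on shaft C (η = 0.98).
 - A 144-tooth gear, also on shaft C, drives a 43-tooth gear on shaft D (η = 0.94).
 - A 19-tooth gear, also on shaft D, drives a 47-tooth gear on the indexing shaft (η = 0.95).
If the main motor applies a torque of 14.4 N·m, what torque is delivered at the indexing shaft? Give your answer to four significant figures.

After the internal gear (123/39): 14.4 × 3.1538 × 0.97 = 44.053 N·m
After the chain (51/46): 44.053 × 1.1087 × 0.98 = 47.864 N·m
After the gear mesh (43/144): 47.864 × 0.29861 × 0.94 = 13.435 N·m
After the gear mesh (47/19): 13.435 × 2.4737 × 0.95 = 31.573 N·m

31.57 N·m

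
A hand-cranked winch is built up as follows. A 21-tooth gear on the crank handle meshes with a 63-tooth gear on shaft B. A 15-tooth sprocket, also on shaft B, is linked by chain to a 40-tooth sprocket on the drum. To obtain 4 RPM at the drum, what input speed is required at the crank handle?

Overall ratio R = 3 × 2.6667 = 8.
Required input speed = output speed × R = 4 × 8 = 32 RPM.

32 RPM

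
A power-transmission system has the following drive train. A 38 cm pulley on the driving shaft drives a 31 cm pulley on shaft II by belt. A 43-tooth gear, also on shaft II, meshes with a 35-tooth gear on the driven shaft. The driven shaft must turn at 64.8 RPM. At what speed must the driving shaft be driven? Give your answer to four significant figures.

43.03 RPM

Overall ratio R = 0.81579 × 0.81395 = 0.66401.
Required input speed = output speed × R = 64.8 × 0.66401 = 43.028 RPM.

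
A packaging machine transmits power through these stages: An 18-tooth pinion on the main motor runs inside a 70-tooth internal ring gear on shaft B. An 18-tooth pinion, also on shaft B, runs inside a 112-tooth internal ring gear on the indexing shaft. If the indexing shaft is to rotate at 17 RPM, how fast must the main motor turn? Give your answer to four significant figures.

Overall ratio R = 3.8889 × 6.2222 = 24.198.
Required input speed = output speed × R = 17 × 24.198 = 411.36 RPM.

411.4 RPM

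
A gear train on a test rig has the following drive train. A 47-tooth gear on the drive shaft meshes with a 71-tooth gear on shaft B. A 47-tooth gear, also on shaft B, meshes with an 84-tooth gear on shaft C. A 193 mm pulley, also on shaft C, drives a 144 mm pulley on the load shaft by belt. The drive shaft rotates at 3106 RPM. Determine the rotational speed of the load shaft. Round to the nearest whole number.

Gear mesh: ratio = 71/47 = 1.5106, so shaft B turns at 3106 / 1.5106 = 2056.1 RPM.
Gear mesh: ratio = 84/47 = 1.7872, so shaft C turns at 2056.1 / 1.7872 = 1150.4 RPM.
Belt: ratio = 144/193 = 0.74611, so the load shaft turns at 1150.4 / 0.74611 = 1541.9 RPM.

1542 RPM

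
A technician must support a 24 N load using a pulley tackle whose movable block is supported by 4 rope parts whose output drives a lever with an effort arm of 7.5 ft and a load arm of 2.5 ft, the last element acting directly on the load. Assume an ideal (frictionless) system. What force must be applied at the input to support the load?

Block-and-tackle MA = number of supporting rope parts = 4.
Lever MA = effort arm / load arm = 7.5/2.5 = 3.
Combined ideal MA = 4 × 3 = 12.
Effort = load / MA = 24 / 12 = 2 N.

2 N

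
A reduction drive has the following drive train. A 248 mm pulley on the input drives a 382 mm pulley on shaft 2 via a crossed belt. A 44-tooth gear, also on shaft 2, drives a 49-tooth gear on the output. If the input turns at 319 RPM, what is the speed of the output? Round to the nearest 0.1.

186.0 RPM

the input → shaft 2 (belt, 382/248): 319 ÷ 1.5403 = 207.1 RPM
shaft 2 → the output (gear mesh, 49/44): 207.1 ÷ 1.1136 = 185.97 RPM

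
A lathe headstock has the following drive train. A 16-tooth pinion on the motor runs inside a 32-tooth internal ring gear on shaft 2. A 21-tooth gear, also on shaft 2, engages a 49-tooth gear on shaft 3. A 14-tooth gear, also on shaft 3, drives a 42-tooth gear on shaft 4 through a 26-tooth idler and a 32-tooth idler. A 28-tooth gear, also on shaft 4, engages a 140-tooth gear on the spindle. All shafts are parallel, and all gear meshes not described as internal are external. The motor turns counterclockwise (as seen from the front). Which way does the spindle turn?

the motor → shaft 2: internal mesh, same direction → CCW.
shaft 2 → shaft 3: external mesh, 1 reversal → CW.
shaft 3 → shaft 4: driver → idler → idler → driven is 3 external meshes, 3 reversals → CCW.
shaft 4 → the spindle: external mesh, 1 reversal → CW.
5 reversals in total — an odd number — so the spindle turns opposite to the motor.

clockwise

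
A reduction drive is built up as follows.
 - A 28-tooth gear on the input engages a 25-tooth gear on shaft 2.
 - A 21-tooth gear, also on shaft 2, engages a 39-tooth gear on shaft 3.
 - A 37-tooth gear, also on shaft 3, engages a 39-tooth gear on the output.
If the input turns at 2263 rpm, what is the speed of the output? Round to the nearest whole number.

1295 rpm

Gear mesh: ratio = 25/28 = 0.89286, so shaft 2 turns at 2263 / 0.89286 = 2534.6 rpm.
Gear mesh: ratio = 39/21 = 1.8571, so shaft 3 turns at 2534.6 / 1.8571 = 1364.8 rpm.
Gear mesh: ratio = 39/37 = 1.0541, so the output turns at 1364.8 / 1.0541 = 1294.8 rpm.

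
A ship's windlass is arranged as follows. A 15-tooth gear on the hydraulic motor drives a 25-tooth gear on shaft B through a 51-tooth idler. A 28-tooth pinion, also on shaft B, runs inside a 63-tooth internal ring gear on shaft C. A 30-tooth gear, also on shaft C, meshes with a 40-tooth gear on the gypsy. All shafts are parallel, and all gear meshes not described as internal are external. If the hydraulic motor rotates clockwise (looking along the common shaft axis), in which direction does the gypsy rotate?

counterclockwise

the hydraulic motor → shaft B: driver → idler → driven is 2 external meshes, 2 reversals → CW.
shaft B → shaft C: internal mesh, same direction → CW.
shaft C → the gypsy: external mesh, 1 reversal → CCW.
3 reversals in total — an odd number — so the gypsy turns opposite to the hydraulic motor.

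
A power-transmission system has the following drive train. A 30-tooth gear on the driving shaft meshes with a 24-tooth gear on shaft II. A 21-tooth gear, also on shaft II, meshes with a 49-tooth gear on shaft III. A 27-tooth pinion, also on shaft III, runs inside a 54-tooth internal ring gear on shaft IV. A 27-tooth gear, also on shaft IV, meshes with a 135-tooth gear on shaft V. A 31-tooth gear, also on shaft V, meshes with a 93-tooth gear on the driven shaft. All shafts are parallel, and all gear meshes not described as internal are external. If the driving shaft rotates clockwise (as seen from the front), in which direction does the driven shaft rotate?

clockwise

the driving shaft → shaft II: external mesh, 1 reversal → CCW.
shaft II → shaft III: external mesh, 1 reversal → CW.
shaft III → shaft IV: internal mesh, same direction → CW.
shaft IV → shaft V: external mesh, 1 reversal → CCW.
shaft V → the driven shaft: external mesh, 1 reversal → CW.
4 reversals in total — an even number — so the driven shaft turns the same way as the driving shaft.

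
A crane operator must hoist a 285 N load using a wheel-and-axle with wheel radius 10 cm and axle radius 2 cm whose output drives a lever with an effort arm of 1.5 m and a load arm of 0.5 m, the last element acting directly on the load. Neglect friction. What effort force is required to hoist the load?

Wheel-and-axle MA = R/r = 10/2 = 5.
Lever MA = effort arm / load arm = 1.5/0.5 = 3.
Combined ideal MA = 5 × 3 = 15.
Effort = load / MA = 285 / 15 = 19 N.

19 N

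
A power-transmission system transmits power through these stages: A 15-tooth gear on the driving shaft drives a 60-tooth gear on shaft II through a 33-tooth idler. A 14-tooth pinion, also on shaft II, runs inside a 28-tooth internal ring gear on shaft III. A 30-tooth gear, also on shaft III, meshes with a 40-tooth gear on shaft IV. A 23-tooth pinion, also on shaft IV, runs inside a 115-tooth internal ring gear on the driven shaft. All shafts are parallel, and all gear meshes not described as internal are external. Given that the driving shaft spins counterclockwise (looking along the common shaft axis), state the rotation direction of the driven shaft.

the driving shaft → shaft II: driver → idler → driven is 2 external meshes, 2 reversals → CCW.
shaft II → shaft III: internal mesh, same direction → CCW.
shaft III → shaft IV: external mesh, 1 reversal → CW.
shaft IV → the driven shaft: internal mesh, same direction → CW.
3 reversals in total — an odd number — so the driven shaft turns opposite to the driving shaft.

clockwise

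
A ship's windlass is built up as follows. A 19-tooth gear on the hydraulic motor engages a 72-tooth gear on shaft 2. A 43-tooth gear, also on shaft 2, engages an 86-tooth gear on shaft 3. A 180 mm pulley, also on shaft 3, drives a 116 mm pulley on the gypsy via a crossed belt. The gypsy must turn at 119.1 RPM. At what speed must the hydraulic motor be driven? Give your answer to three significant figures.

582 RPM

Overall ratio R = 3.7895 × 2 × 0.64444 = 4.8842.
Required input speed = output speed × R = 119.1 × 4.8842 = 581.71 RPM.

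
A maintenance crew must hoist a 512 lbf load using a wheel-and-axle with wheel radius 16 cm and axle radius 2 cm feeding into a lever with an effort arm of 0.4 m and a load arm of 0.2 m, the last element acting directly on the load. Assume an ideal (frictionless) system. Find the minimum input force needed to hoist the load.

Wheel-and-axle MA = R/r = 16/2 = 8.
Lever MA = effort arm / load arm = 0.4/0.2 = 2.
Combined ideal MA = 8 × 2 = 16.
Effort = load / MA = 512 / 16 = 32 lbf.

32 lbf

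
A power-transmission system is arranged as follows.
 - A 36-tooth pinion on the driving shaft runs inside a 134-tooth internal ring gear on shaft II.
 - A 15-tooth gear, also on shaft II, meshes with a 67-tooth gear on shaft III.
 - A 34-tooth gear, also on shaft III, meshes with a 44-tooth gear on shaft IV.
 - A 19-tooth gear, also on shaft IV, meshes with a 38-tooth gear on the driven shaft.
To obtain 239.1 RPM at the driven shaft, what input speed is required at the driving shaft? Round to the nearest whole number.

Overall ratio R = 3.7222 × 4.4667 × 1.2941 × 2 = 43.032.
Required input speed = output speed × R = 239.1 × 43.032 = 10289 RPM.

10289 RPM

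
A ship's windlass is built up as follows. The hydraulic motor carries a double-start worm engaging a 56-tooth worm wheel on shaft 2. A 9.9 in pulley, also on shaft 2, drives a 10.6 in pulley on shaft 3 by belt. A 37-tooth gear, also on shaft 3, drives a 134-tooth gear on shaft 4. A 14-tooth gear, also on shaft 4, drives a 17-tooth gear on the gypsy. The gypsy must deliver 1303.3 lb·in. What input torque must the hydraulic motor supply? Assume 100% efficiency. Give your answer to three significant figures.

Overall ratio R = 28 × 1.0707 × 3.6216 × 1.2143 = 131.84.
Input torque = output torque / R = 1303.3 / 131.84 = 9.8853 lb·in.

9.89 lb·in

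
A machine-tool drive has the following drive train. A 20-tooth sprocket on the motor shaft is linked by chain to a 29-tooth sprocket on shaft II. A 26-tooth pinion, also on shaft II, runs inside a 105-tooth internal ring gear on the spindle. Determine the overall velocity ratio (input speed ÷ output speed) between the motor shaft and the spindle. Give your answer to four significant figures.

5.856

Each stage contributes driven/driver: chain 29/20 = 1.45, internal gear 105/26 = 4.0385.
Overall: 1.45 × 4.0385 = 5.8558.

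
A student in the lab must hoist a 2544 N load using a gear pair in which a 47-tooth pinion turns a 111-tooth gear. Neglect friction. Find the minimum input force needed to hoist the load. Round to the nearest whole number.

1077 N

Gear pair MA = 111/47 = 2.3617.
Effort = load / MA = 2544 / 2.3617 = 1077.2 N.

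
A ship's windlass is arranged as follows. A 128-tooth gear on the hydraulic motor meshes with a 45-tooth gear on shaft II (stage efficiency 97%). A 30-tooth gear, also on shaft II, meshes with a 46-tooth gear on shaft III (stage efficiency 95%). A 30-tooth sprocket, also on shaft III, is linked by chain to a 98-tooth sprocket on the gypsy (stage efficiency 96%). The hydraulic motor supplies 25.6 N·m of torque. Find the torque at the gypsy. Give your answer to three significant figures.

After the gear mesh (45/128): 25.6 × 0.35156 × 0.97 = 8.73 N·m
After the gear mesh (46/30): 8.73 × 1.5333 × 0.95 = 12.717 N·m
After the chain (98/30): 12.717 × 3.2667 × 0.96 = 39.88 N·m

39.9 N·m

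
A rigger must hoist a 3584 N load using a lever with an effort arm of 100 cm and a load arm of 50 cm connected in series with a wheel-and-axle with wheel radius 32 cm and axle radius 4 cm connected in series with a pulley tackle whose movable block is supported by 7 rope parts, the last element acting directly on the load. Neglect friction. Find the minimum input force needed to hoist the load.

32 N

Lever MA = effort arm / load arm = 100/50 = 2.
Wheel-and-axle MA = R/r = 32/4 = 8.
Block-and-tackle MA = number of supporting rope parts = 7.
Combined ideal MA = 2 × 8 × 7 = 112.
Effort = load / MA = 3584 / 112 = 32 N.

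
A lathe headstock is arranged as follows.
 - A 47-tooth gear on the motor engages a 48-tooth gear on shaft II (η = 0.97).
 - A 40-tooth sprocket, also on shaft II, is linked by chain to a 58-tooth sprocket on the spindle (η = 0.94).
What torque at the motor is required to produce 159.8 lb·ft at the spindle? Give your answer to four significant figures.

Overall ratio R = 1.0213 × 1.45 = 1.4809; overall efficiency η = 0.97 × 0.94 = 0.9118.
Input torque = output torque / (R × η) = 159.8 / (1.4809 × 0.9118) = 118.35 lb·ft.

118.3 lb·ft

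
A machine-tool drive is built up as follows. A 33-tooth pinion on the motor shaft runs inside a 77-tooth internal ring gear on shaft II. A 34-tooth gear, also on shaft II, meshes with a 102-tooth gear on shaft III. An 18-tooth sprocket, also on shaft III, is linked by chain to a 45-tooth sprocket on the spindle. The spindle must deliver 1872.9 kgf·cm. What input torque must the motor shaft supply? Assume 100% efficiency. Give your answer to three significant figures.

107 kgf·cm

Overall ratio R = 2.3333 × 3 × 2.5 = 17.5.
Input torque = output torque / R = 1872.9 / 17.5 = 107.02 kgf·cm.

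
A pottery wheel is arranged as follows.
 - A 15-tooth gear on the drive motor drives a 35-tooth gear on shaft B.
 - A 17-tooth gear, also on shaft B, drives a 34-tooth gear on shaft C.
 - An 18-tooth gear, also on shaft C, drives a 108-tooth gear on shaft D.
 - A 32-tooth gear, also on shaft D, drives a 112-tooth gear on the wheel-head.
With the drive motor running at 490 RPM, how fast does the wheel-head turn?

5 RPM

gear mesh 35/15 = 2.3333 → 490/2.3333 = 210 RPM
gear mesh 34/17 = 2 → 210/2 = 105 RPM
gear mesh 108/18 = 6 → 105/6 = 17.5 RPM
gear mesh 112/32 = 3.5 → 17.5/3.5 = 5 RPM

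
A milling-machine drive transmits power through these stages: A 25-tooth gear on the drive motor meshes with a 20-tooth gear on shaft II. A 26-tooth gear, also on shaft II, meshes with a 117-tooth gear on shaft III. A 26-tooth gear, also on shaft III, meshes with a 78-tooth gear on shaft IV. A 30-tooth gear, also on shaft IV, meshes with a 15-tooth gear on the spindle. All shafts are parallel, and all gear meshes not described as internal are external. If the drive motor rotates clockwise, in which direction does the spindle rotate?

the drive motor → shaft II: external mesh, 1 reversal → CCW.
shaft II → shaft III: external mesh, 1 reversal → CW.
shaft III → shaft IV: external mesh, 1 reversal → CCW.
shaft IV → the spindle: external mesh, 1 reversal → CW.
4 reversals in total — an even number — so the spindle turns the same way as the drive motor.

clockwise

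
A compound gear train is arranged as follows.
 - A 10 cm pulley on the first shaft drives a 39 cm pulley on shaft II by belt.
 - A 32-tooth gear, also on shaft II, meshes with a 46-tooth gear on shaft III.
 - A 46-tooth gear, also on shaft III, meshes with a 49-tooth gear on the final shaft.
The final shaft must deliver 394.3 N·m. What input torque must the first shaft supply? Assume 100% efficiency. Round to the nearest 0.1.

Overall ratio R = 3.9 × 1.4375 × 1.0652 = 5.9719.
Input torque = output torque / R = 394.3 / 5.9719 = 66.026 N·m.

66.0 N·m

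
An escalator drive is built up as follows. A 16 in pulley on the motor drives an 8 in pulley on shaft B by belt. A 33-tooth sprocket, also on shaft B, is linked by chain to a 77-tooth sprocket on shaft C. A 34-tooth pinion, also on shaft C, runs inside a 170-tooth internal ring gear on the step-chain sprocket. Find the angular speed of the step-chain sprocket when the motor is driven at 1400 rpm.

the motor → shaft B (belt, 8/16): 1400 ÷ 0.5 = 2800 rpm
shaft B → shaft C (chain, 77/33): 2800 ÷ 2.3333 = 1200 rpm
shaft C → the step-chain sprocket (internal gear, 170/34): 1200 ÷ 5 = 240 rpm

240 rpm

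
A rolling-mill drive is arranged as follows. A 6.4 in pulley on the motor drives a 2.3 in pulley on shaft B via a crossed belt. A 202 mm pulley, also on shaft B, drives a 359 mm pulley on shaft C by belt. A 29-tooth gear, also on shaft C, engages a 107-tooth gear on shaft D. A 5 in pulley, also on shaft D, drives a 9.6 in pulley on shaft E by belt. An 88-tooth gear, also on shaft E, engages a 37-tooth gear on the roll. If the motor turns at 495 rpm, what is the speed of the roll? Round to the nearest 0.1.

260.2 rpm

the motor → shaft B (belt, 2.3/6.4): 495 ÷ 0.35937 = 1377.4 rpm
shaft B → shaft C (belt, 359/202): 1377.4 ÷ 1.7772 = 775.02 rpm
shaft C → shaft D (gear mesh, 107/29): 775.02 ÷ 3.6897 = 210.05 rpm
shaft D → shaft E (belt, 9.6/5): 210.05 ÷ 1.92 = 109.4 rpm
shaft E → the roll (gear mesh, 37/88): 109.4 ÷ 0.42045 = 260.2 rpm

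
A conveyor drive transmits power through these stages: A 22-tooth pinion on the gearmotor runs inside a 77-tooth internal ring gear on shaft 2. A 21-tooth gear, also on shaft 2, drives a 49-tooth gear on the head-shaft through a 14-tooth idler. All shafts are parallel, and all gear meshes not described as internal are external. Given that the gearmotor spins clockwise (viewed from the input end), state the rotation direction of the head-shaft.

clockwise

the gearmotor → shaft 2: internal mesh, same direction → CW.
shaft 2 → the head-shaft: driver → idler → driven is 2 external meshes, 2 reversals → CW.
2 reversals in total — an even number — so the head-shaft turns the same way as the gearmotor.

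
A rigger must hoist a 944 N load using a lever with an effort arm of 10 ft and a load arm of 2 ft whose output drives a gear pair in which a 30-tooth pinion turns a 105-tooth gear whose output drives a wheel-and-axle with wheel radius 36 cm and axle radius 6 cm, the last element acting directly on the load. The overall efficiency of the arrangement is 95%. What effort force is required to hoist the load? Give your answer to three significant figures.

9.46 N

Lever MA = effort arm / load arm = 10/2 = 5.
Gear pair MA = 105/30 = 3.5.
Wheel-and-axle MA = R/r = 36/6 = 6.
Combined ideal MA = 5 × 3.5 × 6 = 105.
Actual MA = 105 × 0.95 = 99.75.
Effort = load / actual MA = 944 / 99.75 = 9.4637 N.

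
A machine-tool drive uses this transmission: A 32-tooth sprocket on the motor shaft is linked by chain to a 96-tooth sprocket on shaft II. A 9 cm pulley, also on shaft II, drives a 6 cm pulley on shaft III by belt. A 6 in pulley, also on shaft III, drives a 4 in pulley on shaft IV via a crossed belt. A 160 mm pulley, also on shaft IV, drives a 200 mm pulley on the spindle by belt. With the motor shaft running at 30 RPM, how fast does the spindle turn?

18 RPM

chain 96/32 = 3 → 30/3 = 10 RPM
belt 6/9 = 0.66667 → 10/0.66667 = 15 RPM
belt 4/6 = 0.66667 → 15/0.66667 = 22.5 RPM
belt 200/160 = 1.25 → 22.5/1.25 = 18 RPM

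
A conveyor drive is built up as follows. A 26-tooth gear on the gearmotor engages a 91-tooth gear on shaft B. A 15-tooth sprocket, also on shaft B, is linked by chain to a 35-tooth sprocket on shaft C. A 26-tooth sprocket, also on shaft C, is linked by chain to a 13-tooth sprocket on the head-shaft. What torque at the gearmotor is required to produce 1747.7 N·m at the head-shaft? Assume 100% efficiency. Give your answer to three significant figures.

428 N·m

Overall ratio R = 3.5 × 2.3333 × 0.5 = 4.0833.
Input torque = output torque / R = 1747.7 / 4.0833 = 428.01 N·m.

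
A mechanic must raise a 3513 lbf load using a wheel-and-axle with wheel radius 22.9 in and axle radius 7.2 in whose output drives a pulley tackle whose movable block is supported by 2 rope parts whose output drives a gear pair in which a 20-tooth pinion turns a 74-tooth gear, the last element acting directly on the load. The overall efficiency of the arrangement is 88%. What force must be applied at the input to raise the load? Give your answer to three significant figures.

170 lbf

Wheel-and-axle MA = R/r = 22.9/7.2 = 3.1806.
Block-and-tackle MA = number of supporting rope parts = 2.
Gear pair MA = 74/20 = 3.7.
Combined ideal MA = 3.1806 × 2 × 3.7 = 23.536.
Actual MA = 23.536 × 0.88 = 20.712.
Effort = load / actual MA = 3513 / 20.712 = 169.61 lbf.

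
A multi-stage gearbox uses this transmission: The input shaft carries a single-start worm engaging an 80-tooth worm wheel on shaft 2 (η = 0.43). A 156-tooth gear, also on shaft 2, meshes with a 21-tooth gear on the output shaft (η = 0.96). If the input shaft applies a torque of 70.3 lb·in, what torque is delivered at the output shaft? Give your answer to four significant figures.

312.5 lb·in

After the worm (80/1): 70.3 × 80 × 0.43 = 2418.3 lb·in
After the gear mesh (21/156): 2418.3 × 0.13462 × 0.96 = 312.52 lb·in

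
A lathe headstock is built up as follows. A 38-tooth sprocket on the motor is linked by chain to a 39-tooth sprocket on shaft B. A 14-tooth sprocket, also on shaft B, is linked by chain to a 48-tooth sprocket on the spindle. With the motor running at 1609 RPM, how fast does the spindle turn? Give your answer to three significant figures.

the motor → shaft B (chain, 39/38): 1609 ÷ 1.0263 = 1567.7 RPM
shaft B → the spindle (chain, 48/14): 1567.7 ÷ 3.4286 = 457.26 RPM

457 RPM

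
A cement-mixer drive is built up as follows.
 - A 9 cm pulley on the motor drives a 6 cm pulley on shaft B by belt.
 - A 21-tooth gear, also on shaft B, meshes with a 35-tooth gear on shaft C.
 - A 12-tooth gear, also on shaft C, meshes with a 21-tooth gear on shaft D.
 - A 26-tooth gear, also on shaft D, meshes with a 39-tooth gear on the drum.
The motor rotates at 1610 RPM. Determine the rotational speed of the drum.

552 RPM

Belt: ratio = 6/9 = 0.66667, so shaft B turns at 1610 / 0.66667 = 2415 RPM.
Gear mesh: ratio = 35/21 = 1.6667, so shaft C turns at 2415 / 1.6667 = 1449 RPM.
Gear mesh: ratio = 21/12 = 1.75, so shaft D turns at 1449 / 1.75 = 828 RPM.
Gear mesh: ratio = 39/26 = 1.5, so the drum turns at 828 / 1.5 = 552 RPM.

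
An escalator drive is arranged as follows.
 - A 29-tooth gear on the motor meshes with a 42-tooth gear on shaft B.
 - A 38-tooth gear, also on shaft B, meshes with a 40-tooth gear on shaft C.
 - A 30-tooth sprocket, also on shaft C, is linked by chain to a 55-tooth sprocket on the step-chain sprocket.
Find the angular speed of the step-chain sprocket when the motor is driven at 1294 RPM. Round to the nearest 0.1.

463.0 RPM

Gear mesh: ratio = 42/29 = 1.4483, so shaft B turns at 1294 / 1.4483 = 893.48 RPM.
Gear mesh: ratio = 40/38 = 1.0526, so shaft C turns at 893.48 / 1.0526 = 848.8 RPM.
Chain: ratio = 55/30 = 1.8333, so the step-chain sprocket turns at 848.8 / 1.8333 = 462.98 RPM.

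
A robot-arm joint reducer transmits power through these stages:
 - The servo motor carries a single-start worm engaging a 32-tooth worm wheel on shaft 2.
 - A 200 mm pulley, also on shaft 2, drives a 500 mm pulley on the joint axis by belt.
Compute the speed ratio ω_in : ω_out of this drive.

Each stage contributes driven/driver: worm 32/1 = 32, belt 500/200 = 2.5.
Overall: 32 × 2.5 = 80.

80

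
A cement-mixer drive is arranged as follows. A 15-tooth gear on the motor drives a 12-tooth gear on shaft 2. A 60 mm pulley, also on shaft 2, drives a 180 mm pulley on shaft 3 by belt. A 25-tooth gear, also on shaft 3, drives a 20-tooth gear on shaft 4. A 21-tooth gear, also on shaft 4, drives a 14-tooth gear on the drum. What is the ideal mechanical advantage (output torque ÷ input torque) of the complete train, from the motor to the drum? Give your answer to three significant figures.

Each stage contributes driven/driver: gear mesh 12/15 = 0.8, belt 180/60 = 3, gear mesh 20/25 = 0.8, gear mesh 14/21 = 0.66667.
Overall: 0.8 × 3 × 0.8 × 0.66667 = 1.28.

1.28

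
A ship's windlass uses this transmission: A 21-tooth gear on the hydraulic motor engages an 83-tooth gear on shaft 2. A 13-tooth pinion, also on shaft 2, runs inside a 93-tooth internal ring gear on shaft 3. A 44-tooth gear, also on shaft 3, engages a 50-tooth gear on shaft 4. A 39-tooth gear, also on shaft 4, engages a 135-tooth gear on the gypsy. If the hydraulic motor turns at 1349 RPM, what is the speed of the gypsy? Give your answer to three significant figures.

the hydraulic motor → shaft 2 (gear mesh, 83/21): 1349 ÷ 3.9524 = 341.31 RPM
shaft 2 → shaft 3 (internal gear, 93/13): 341.31 ÷ 7.1538 = 47.71 RPM
shaft 3 → shaft 4 (gear mesh, 50/44): 47.71 ÷ 1.1364 = 41.985 RPM
shaft 4 → the gypsy (gear mesh, 135/39): 41.985 ÷ 3.4615 = 12.129 RPM

12.1 RPM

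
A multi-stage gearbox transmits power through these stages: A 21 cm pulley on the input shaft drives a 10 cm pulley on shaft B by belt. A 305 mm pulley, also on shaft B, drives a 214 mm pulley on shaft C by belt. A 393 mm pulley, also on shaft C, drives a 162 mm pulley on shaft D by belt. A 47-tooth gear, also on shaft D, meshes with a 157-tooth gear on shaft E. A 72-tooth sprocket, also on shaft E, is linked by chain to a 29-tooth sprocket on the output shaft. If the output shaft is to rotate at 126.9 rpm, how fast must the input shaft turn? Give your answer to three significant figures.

Overall ratio R = 0.47619 × 0.70164 × 0.41221 × 3.3404 × 0.40278 = 0.1853.
Required input speed = output speed × R = 126.9 × 0.1853 = 23.515 rpm.

23.5 rpm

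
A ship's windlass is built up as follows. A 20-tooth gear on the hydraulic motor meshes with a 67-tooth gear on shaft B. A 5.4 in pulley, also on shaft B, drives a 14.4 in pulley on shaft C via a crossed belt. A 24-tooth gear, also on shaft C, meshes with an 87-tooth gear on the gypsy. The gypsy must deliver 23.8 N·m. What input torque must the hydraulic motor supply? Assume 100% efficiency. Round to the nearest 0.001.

Overall ratio R = 3.35 × 2.6667 × 3.625 = 32.383.
Input torque = output torque / R = 23.8 / 32.383 = 0.73495 N·m.

0.735 N·m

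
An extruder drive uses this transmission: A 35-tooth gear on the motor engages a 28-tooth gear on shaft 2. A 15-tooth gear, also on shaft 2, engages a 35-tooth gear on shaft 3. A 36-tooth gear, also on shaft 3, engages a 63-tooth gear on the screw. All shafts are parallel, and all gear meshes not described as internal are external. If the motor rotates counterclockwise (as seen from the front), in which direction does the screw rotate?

the motor → shaft 2: external mesh, 1 reversal → CW.
shaft 2 → shaft 3: external mesh, 1 reversal → CCW.
shaft 3 → the screw: external mesh, 1 reversal → CW.
3 reversals in total — an odd number — so the screw turns opposite to the motor.

clockwise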